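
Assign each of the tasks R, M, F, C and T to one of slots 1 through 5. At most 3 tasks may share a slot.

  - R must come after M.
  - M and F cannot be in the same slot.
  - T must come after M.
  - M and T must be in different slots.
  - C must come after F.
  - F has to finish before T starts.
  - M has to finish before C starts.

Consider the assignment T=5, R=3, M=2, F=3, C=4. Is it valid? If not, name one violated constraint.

M has to finish before C starts — holds.
At most 3 tasks may share a slot — holds.
M and F cannot be in the same slot — holds.
M and T must be in different slots — holds.
F has to finish before T starts — holds.
C must come after F — holds.
R must come after M — holds.
T must come after M — holds.

Yes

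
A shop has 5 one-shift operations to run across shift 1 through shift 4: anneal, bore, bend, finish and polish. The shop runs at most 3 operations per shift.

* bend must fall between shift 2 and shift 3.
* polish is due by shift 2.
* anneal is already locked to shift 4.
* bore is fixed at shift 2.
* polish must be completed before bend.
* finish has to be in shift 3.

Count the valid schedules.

Enumerating: bore=shift 2, bend=shift 2, anneal=shift 4, finish=shift 3, polish=shift 1 | polish=shift 1, finish=shift 3, bore=shift 2, anneal=shift 4, bend=shift 3 | bore=shift 2, bend=shift 3, finish=shift 3, anneal=shift 4, polish=shift 2.

3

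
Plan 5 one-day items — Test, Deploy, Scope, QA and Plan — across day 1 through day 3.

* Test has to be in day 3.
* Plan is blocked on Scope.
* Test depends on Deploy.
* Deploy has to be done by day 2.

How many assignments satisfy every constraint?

18

Splitting on Deploy: it can be day 1 (9), day 2 (9). Listing each branch's schedules as (Test, Scope, QA, Plan) by day number:
Deploy=day 1: (3,1,1,2) (3,1,1,3) (3,1,2,2) (3,1,2,3) (3,1,3,2) (3,1,3,3) (3,2,1,3) (3,2,2,3) (3,2,3,3) — 9.
Deploy=day 2: (3,1,1,2) (3,1,1,3) (3,1,2,2) (3,1,2,3) (3,1,3,2) (3,1,3,3) (3,2,1,3) (3,2,2,3) (3,2,3,3) — 9.
Summing: 9 + 9 = 18.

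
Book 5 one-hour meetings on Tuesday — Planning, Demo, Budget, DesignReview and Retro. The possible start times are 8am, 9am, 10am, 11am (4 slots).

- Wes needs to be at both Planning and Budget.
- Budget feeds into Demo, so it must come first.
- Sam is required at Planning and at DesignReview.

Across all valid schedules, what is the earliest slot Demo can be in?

9am

Precedence pushes Demo to at least 9am.
Demo at 9am is achievable: Budget in 8am; Demo in 9am; DesignReview in 8am; Retro in 8am; Planning in 9am.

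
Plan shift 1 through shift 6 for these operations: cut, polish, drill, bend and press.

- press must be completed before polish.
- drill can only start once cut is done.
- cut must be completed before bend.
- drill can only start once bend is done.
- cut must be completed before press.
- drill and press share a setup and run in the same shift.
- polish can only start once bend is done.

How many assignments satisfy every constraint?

15

Splitting on cut: it can be shift 1 (10), shift 2 (4), shift 3 (1). Listing each branch's schedules as (polish, drill, bend, press) by shift number:
cut=shift 1: (4,3,2,3) (5,3,2,3) (5,4,2,4) (5,4,3,4) (6,3,2,3) (6,4,2,4) (6,4,3,4) (6,5,2,5) (6,5,3,5) (6,5,4,5) — 10.
cut=shift 2: (5,4,3,4) (6,4,3,4) (6,5,3,5) (6,5,4,5) — 4.
cut=shift 3: (6,5,4,5) — 1.
Summing: 10 + 4 + 1 = 15.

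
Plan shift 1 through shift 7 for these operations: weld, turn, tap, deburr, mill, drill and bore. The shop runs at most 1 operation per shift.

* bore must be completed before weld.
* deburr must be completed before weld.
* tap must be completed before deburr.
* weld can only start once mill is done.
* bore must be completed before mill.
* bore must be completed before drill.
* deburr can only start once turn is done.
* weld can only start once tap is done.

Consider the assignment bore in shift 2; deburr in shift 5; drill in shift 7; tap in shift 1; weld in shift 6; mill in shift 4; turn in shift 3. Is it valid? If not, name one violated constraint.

bore must be completed before mill — holds.
tap must be completed before deburr — holds.
deburr can only start once turn is done — holds.
deburr must be completed before weld — holds.
The shop runs at most 1 operation per shift — holds.
bore must be completed before weld — holds.
weld can only start once tap is done — holds.
bore must be completed before drill — holds.
weld can only start once mill is done — holds.

Valid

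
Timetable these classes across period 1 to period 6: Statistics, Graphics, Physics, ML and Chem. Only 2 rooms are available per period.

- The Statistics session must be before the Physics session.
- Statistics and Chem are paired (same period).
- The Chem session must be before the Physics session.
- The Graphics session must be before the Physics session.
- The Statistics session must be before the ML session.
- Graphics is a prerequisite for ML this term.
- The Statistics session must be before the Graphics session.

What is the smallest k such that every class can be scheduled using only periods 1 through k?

The precedence chain requires at least 3 distinct periods.
With at most 2 per period and 5 classes, at least 3 periods are needed.
3 works (last occupied period: period 3): for example Chem in period 1, Graphics in period 2, Statistics in period 1, ML in period 3, Physics in period 3.

3 periods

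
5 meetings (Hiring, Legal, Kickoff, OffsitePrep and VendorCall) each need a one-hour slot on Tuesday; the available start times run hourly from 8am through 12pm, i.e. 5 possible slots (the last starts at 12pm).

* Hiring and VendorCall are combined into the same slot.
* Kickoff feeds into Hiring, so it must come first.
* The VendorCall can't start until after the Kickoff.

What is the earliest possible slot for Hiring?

Precedence pushes Hiring to at least 9am.
Hiring at 9am is achievable: Hiring in 9am; VendorCall in 9am; Legal in 8am; Kickoff in 8am; OffsitePrep in 8am.

9am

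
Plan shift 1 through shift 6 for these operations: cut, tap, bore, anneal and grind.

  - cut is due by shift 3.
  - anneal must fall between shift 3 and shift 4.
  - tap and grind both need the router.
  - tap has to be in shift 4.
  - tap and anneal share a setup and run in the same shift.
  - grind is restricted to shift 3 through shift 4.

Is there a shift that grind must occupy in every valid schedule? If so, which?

shift 3

grind's window is shift 3–shift 4.
tap is fixed at shift 4, and grind can't share a shift with tap.
So grind must be shift 3.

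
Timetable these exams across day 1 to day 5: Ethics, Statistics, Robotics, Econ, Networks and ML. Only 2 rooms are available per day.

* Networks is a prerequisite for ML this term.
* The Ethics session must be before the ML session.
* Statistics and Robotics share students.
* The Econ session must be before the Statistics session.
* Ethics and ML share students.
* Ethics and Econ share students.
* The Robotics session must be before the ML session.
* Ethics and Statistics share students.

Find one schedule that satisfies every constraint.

Ethics=day 1, Networks=day 2, ML=day 3, Econ=day 2, Statistics=day 3, Robotics=day 1

Checking: Networks(day 2) before ML(day 3); Robotics(day 1) before ML(day 3); Ethics(day 1) before ML(day 3); Econ(day 2) before Statistics(day 3); Ethics(day 1) != Econ(day 2); Statistics(day 3) != Robotics(day 1); Ethics(day 1) != ML(day 3); Ethics(day 1) != Statistics(day 3); max 2 per day (cap 2).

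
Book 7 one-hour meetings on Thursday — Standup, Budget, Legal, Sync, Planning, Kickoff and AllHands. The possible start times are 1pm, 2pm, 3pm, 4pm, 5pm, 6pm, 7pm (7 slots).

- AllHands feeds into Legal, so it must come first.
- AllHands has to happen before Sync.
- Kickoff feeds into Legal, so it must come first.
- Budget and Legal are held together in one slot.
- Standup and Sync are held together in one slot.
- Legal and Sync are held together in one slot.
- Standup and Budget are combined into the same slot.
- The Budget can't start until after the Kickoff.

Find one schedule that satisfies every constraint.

Kickoff in 1pm; Planning in 1pm; Sync in 2pm; Standup in 2pm; Legal in 2pm; AllHands in 1pm; Budget in 2pm

Checking: AllHands(1pm) before Legal(2pm); AllHands(1pm) before Sync(2pm); Kickoff(1pm) before Legal(2pm); Kickoff(1pm) before Budget(2pm); Standup = Sync = 2pm; Legal = Sync = 2pm; Budget = Legal = 2pm; Standup = Budget = 2pm.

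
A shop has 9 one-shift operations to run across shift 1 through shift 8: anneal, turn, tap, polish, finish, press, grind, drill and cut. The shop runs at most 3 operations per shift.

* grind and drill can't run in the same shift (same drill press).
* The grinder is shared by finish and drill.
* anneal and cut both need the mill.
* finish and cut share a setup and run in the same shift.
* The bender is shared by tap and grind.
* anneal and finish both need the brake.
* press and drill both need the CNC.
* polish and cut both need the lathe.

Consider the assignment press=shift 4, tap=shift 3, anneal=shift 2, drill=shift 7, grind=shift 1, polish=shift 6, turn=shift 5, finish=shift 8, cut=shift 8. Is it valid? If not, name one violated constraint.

anneal and cut both need the mill — holds.
The grinder is shared by finish and drill — holds.
anneal and finish both need the brake — holds.
polish and cut both need the lathe — holds.
grind and drill can't run in the same shift (same drill press) — holds.
finish and cut share a setup and run in the same shift — holds.
press and drill both need the CNC — holds.
The shop runs at most 3 operations per shift — holds.
The bender is shared by tap and grind — holds.

Valid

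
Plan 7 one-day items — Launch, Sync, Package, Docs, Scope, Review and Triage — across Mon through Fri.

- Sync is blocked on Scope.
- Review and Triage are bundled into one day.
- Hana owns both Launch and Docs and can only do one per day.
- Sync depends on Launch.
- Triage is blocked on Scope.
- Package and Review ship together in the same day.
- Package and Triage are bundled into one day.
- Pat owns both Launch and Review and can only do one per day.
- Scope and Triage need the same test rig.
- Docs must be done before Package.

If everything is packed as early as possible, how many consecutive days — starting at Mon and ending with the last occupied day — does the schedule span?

The precedence chain requires at least 2 distinct days.
Could 2 days be enough, i.e. nothing placed later than Tue? No: Sync must come after Launch (at Mon or later) → {Tue}; Launch must come before Sync (at Tue or earlier) → {Mon}; Package must come after Docs (at Mon or later) → {Tue}; Docs must come before Package (at Tue or earlier) → {Mon}; Docs can't share with Launch (Mon) → nothing is left.
So 2 days is not enough.
3 works (last occupied day: Wed): for example Package -> Wed; Launch -> Mon; Docs -> Tue; Sync -> Tue; Review -> Wed; Triage -> Wed; Scope -> Mon.

3 days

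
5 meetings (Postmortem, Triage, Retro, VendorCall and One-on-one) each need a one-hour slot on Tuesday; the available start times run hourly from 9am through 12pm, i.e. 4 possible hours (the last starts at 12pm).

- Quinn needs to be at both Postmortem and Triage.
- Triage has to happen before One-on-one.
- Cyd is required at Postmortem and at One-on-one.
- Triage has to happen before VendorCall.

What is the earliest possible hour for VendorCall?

10am

Precedence pushes VendorCall to at least 10am.
VendorCall at 10am is achievable: One-on-one in 10am, Retro in 9am, VendorCall in 10am, Triage in 9am, Postmortem in 11am.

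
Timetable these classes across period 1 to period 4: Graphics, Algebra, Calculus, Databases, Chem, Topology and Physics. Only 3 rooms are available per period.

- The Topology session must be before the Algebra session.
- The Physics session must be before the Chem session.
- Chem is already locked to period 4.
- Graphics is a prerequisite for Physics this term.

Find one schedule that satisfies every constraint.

Algebra=period 2; Physics=period 2; Calculus=period 1; Chem=period 4; Topology=period 1; Graphics=period 1; Databases=period 2

Checking: Graphics(period 1) before Physics(period 2); Topology(period 1) before Algebra(period 2); Physics(period 2) before Chem(period 4); Chem=period 4 in [period 4,period 4]; max 3 per period (cap 3).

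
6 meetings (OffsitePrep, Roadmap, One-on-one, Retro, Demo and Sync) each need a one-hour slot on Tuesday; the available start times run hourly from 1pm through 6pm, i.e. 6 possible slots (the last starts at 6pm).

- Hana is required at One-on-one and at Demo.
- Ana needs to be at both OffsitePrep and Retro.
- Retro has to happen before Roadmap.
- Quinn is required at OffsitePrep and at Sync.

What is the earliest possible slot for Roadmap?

Precedence pushes Roadmap to at least 2pm.
Roadmap at 2pm is achievable: Retro -> 1pm; One-on-one -> 1pm; Sync -> 1pm; OffsitePrep -> 2pm; Demo -> 2pm; Roadmap -> 2pm.

2pm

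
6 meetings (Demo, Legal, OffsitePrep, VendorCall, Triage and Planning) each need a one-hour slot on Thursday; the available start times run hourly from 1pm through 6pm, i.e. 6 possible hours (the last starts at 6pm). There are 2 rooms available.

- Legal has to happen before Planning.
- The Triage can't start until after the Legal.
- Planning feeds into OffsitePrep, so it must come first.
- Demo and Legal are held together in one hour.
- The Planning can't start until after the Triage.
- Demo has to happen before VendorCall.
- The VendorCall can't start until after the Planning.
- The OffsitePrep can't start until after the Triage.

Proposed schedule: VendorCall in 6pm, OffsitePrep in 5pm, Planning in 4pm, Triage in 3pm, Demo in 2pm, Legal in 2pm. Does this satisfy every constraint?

Yes

The OffsitePrep can't start until after the Triage — holds.
The VendorCall can't start until after the Planning — holds.
Legal has to happen before Planning — holds.
The Planning can't start until after the Triage — holds.
There are 2 rooms available — holds.
Demo and Legal are held together in one hour — holds.
The Triage can't start until after the Legal — holds.
Planning feeds into OffsitePrep, so it must come first — holds.
Demo has to happen before VendorCall — holds.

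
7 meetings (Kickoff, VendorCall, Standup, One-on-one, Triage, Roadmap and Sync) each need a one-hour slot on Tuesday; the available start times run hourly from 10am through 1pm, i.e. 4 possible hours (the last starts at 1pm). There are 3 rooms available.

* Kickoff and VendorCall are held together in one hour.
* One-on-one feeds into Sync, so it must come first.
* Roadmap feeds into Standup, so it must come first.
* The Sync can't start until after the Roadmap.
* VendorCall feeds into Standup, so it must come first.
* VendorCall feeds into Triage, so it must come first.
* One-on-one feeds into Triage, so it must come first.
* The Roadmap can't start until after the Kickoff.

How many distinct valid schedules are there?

33

Splitting on Kickoff: it can be 10am (28), 11am (5). Listing each branch's schedules as (VendorCall, Standup, One-on-one, Triage, Roadmap, Sync):
Kickoff=10am: (10am,12pm,10am,11am,11am,12pm) (10am,12pm,10am,11am,11am,1pm) (10am,12pm,10am,12pm,11am,12pm) (10am,12pm,10am,12pm,11am,1pm) (10am,12pm,10am,1pm,11am,12pm) (10am,12pm,10am,1pm,11am,1pm) (10am,12pm,11am,12pm,11am,12pm) (10am,12pm,11am,12pm,11am,1pm) (10am,12pm,11am,1pm,11am,12pm) (10am,12pm,11am,1pm,11am,1pm) (10am,12pm,12pm,1pm,11am,1pm) (10am,1pm,10am,11am,11am,12pm) (10am,1pm,10am,11am,11am,1pm) (10am,1pm,10am,11am,12pm,1pm) (10am,1pm,10am,12pm,11am,12pm) (10am,1pm,10am,12pm,11am,1pm) (10am,1pm,10am,12pm,12pm,1pm) (10am,1pm,10am,1pm,11am,12pm) (10am,1pm,10am,1pm,11am,1pm) (10am,1pm,10am,1pm,12pm,1pm) (10am,1pm,11am,12pm,11am,12pm) (10am,1pm,11am,12pm,11am,1pm) (10am,1pm,11am,12pm,12pm,1pm) (10am,1pm,11am,1pm,11am,12pm) (10am,1pm,11am,1pm,11am,1pm) (10am,1pm,11am,1pm,12pm,1pm) (10am,1pm,12pm,1pm,11am,1pm) (10am,1pm,12pm,1pm,12pm,1pm) — 28.
Kickoff=11am: (11am,1pm,10am,12pm,12pm,1pm) (11am,1pm,10am,1pm,12pm,1pm) (11am,1pm,11am,12pm,12pm,1pm) (11am,1pm,11am,1pm,12pm,1pm) (11am,1pm,12pm,1pm,12pm,1pm) — 5.
Summing: 28 + 5 = 33.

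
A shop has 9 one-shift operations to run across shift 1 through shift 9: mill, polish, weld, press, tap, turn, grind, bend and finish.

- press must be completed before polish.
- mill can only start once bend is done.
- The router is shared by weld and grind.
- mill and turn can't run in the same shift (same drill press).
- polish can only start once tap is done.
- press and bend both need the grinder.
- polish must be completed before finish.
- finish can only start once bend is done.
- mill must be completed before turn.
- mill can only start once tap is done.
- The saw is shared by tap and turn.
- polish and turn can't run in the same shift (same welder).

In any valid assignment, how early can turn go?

Precedence pushes turn to at least shift 3.
turn at shift 3 is achievable: press=shift 2, bend=shift 1, weld=shift 1, tap=shift 1, finish=shift 5, polish=shift 4, mill=shift 2, turn=shift 3, grind=shift 2.

shift 3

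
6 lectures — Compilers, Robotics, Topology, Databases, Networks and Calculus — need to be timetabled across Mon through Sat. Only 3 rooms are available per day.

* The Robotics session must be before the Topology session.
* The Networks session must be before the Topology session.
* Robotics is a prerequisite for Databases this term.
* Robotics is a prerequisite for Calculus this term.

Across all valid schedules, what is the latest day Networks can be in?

Fri

Downstream work caps Networks at Fri.
Networks at Fri is achievable: Networks in Fri; Robotics in Mon; Compilers in Mon; Topology in Sat; Calculus in Tue; Databases in Tue.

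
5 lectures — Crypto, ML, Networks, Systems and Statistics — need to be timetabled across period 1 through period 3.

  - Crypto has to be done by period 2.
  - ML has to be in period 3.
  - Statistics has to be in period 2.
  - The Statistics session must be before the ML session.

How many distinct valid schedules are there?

18

Splitting on Crypto: it can be period 1 (9), period 2 (9). Listing each branch's schedules as (ML, Networks, Systems, Statistics) by period number:
Crypto=period 1: (3,1,1,2) (3,1,2,2) (3,1,3,2) (3,2,1,2) (3,2,2,2) (3,2,3,2) (3,3,1,2) (3,3,2,2) (3,3,3,2) — 9.
Crypto=period 2: (3,1,1,2) (3,1,2,2) (3,1,3,2) (3,2,1,2) (3,2,2,2) (3,2,3,2) (3,3,1,2) (3,3,2,2) (3,3,3,2) — 9.
Summing: 9 + 9 = 18.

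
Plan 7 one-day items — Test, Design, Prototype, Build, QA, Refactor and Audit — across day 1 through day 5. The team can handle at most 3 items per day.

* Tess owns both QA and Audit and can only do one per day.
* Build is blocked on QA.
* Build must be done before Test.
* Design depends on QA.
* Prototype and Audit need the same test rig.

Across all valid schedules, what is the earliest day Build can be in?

day 2

Precedence pushes Build to at least day 2; downstream work caps Build at day 4.
Build at day 2 is achievable: Audit=day 2, Design=day 2, Prototype=day 1, Refactor=day 1, QA=day 1, Build=day 2, Test=day 3.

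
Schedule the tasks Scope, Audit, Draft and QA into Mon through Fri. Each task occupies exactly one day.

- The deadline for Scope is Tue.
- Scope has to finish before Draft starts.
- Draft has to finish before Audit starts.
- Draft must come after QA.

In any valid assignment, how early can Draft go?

Precedence pushes Draft to at least Tue; downstream work caps Draft at Thu.
Draft at Tue is achievable: Draft -> Tue; QA -> Mon; Audit -> Wed; Scope -> Mon.

Tue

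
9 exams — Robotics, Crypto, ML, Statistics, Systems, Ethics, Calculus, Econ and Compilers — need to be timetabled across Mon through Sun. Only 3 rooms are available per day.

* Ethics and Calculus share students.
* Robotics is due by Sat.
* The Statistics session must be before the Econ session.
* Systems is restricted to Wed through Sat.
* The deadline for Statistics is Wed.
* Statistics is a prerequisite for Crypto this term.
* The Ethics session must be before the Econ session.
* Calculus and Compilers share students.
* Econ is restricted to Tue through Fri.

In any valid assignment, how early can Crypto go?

Tue

Precedence pushes Crypto to at least Tue.
Crypto at Tue is achievable: Ethics=Mon, Compilers=Thu, Crypto=Tue, Robotics=Mon, Calculus=Wed, ML=Tue, Systems=Wed, Statistics=Mon, Econ=Tue.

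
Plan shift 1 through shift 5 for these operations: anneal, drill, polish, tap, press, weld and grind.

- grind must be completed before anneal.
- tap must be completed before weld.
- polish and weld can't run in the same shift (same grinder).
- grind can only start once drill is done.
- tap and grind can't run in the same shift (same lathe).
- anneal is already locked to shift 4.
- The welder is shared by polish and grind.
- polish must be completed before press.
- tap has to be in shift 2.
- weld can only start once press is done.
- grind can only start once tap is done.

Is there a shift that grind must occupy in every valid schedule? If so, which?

shift 3

tap is fixed at shift 2 and must come before grind, so grind is at least shift 3.
anneal is fixed at shift 4 and must come after grind, so grind is at most shift 3.
So grind must be shift 3.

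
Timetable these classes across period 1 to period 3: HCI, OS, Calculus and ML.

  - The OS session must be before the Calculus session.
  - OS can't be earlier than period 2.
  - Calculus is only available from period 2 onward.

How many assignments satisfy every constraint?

9

Splitting on HCI: it can be period 1 (3), period 2 (3), period 3 (3). Listing each branch's schedules as (OS, Calculus, ML) by period number:
HCI=period 1: (2,3,1) (2,3,2) (2,3,3) — 3.
HCI=period 2: (2,3,1) (2,3,2) (2,3,3) — 3.
HCI=period 3: (2,3,1) (2,3,2) (2,3,3) — 3.
Summing: 3 + 3 + 3 = 9.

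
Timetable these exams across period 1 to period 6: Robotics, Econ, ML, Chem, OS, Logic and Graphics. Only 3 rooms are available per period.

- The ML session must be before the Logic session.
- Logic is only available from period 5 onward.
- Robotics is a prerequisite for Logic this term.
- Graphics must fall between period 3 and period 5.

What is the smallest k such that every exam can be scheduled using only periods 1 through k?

The precedence chain requires at least 2 distinct periods.
With at most 3 per period and 7 exams, at least 3 periods are needed.
Logic can't be placed before period 5, so the schedule must run through at least period 5.
5 works (last occupied period: period 5): for example Chem in period 2; Graphics in period 3; ML in period 1; Logic in period 5; Econ in period 1; Robotics in period 1; OS in period 2.

5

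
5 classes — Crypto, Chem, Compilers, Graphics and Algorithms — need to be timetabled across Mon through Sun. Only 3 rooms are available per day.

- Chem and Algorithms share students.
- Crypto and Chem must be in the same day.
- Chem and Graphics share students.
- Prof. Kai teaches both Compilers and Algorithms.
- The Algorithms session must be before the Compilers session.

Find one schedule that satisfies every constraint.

Graphics in Mon, Chem in Tue, Compilers in Tue, Algorithms in Mon, Crypto in Tue

Checking: Algorithms(Mon) before Compilers(Tue); Chem(Tue) != Graphics(Mon); Chem(Tue) != Algorithms(Mon); Compilers(Tue) != Algorithms(Mon); Crypto = Chem = Tue; max 3 per day (cap 3).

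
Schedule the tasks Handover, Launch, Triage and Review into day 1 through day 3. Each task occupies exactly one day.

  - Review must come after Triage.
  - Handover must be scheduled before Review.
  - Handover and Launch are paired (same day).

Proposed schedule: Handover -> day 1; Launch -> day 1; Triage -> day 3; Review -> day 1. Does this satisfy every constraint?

Invalid. Review must come after Triage.

Review must come after Triage — violated.
Handover and Launch are paired (same day) — holds.
Handover must be scheduled before Review — violated.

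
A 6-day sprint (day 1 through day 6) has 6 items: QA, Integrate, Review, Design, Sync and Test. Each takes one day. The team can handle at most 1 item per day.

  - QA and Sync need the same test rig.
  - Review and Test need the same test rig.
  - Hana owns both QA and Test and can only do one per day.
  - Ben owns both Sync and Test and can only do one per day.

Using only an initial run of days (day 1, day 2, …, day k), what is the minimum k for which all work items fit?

6

With at most 1 per day and 6 work items, at least 6 days are needed.
6 works (last occupied day: day 6): for example Design=day 4; Sync=day 5; Test=day 6; Integrate=day 2; Review=day 3; QA=day 1.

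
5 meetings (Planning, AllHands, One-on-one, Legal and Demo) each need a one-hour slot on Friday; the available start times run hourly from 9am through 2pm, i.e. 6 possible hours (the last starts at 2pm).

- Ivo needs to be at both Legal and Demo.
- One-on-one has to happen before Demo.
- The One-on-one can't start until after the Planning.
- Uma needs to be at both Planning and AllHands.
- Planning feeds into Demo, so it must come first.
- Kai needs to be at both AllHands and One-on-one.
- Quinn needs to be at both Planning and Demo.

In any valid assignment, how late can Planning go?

Downstream work caps Planning at 12pm.
Planning at 12pm is achievable: AllHands -> 9am, Planning -> 12pm, Demo -> 2pm, Legal -> 9am, One-on-one -> 1pm.

12pm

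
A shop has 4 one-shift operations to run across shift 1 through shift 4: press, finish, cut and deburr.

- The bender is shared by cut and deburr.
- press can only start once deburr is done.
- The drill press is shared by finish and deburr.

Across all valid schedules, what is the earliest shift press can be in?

Precedence pushes press to at least shift 2.
press at shift 2 is achievable: deburr=shift 1; finish=shift 2; press=shift 2; cut=shift 2.

shift 2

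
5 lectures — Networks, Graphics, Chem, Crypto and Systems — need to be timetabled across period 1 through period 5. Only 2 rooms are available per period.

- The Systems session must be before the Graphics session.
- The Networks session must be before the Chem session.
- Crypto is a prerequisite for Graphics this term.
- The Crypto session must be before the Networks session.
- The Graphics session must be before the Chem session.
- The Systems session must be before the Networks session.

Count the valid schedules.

34

Splitting on Networks: it can be period 2 (6), period 3 (14), period 4 (14). Listing each branch's schedules as (Graphics, Chem, Crypto, Systems) by period number:
Networks=period 2: (2,3,1,1) (2,4,1,1) (2,5,1,1) (3,4,1,1) (3,5,1,1) (4,5,1,1) — 6.
Networks=period 3: (2,4,1,1) (2,5,1,1) (3,4,1,1) (3,4,1,2) (3,4,2,1) (3,4,2,2) (3,5,1,1) (3,5,1,2) (3,5,2,1) (3,5,2,2) (4,5,1,1) (4,5,1,2) (4,5,2,1) (4,5,2,2) — 14.
Networks=period 4: (2,5,1,1) (3,5,1,1) (3,5,1,2) (3,5,2,1) (3,5,2,2) (4,5,1,1) (4,5,1,2) (4,5,1,3) (4,5,2,1) (4,5,2,2) (4,5,2,3) (4,5,3,1) (4,5,3,2) (4,5,3,3) — 14.
Summing: 6 + 14 + 14 = 34.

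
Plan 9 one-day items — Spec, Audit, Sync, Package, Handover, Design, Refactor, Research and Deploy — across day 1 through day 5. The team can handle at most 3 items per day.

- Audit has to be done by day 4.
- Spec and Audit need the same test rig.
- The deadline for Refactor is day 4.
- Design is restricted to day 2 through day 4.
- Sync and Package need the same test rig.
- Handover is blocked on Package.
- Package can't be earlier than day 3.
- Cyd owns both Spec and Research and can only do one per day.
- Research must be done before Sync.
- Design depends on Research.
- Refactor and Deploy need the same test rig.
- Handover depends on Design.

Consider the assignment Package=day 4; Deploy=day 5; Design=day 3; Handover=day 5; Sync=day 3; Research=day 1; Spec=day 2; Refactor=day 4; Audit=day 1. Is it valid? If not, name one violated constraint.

Handover is blocked on Package — holds.
Handover depends on Design — holds.
Research must be done before Sync — holds.
Refactor and Deploy need the same test rig — holds.
Cyd owns both Spec and Research and can only do one per day — holds.
Sync and Package need the same test rig — holds.
The team can handle at most 3 items per day — holds.
The deadline for Refactor is day 4 — holds.
Audit has to be done by day 4 — holds.
Design is restricted to day 2 through day 4 — holds.
Design depends on Research — holds.
Spec and Audit need the same test rig — holds.
Package can't be earlier than day 3 — holds.

Valid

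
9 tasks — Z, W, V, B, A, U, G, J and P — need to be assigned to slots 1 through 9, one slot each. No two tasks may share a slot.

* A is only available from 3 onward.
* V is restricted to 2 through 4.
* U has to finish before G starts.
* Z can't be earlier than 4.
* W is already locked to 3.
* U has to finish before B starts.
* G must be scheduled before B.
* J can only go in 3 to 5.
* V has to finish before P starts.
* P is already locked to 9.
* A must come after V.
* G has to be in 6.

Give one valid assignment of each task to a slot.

W -> 3; A -> 7; J -> 4; Z -> 5; G -> 6; U -> 1; V -> 2; P -> 9; B -> 8

Checking: G(6) before B(8); V(2) before A(7); V(2) before P(9); U(1) before G(6); U(1) before B(8); P=9 in [9,9]; A=7 in [3,9]; G=6 in [6,6]; J=4 in [3,5]; W=3 in [3,3]; Z=5 in [4,9]; V=2 in [2,4]; max 1 per slot (cap 1).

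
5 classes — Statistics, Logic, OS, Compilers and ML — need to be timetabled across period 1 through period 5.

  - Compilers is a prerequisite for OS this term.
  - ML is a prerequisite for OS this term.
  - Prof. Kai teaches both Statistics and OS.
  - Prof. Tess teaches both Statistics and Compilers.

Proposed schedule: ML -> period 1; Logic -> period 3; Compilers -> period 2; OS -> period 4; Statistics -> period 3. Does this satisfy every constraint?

Yes

Prof. Kai teaches both Statistics and OS — holds.
ML is a prerequisite for OS this term — holds.
Prof. Tess teaches both Statistics and Compilers — holds.
Compilers is a prerequisite for OS this term — holds.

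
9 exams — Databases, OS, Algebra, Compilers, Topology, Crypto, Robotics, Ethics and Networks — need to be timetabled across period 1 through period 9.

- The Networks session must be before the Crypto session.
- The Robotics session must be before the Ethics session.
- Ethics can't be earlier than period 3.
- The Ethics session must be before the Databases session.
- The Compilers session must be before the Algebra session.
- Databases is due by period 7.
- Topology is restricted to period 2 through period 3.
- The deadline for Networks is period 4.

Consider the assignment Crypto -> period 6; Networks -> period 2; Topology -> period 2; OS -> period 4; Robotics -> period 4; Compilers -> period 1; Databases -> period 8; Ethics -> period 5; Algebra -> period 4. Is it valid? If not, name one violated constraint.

No. Databases is due by period 7 is not satisfied.

Topology is restricted to period 2 through period 3 — holds.
Ethics can't be earlier than period 3 — holds.
The Ethics session must be before the Databases session — holds.
The deadline for Networks is period 4 — holds.
The Compilers session must be before the Algebra session — holds.
The Networks session must be before the Crypto session — holds.
Databases is due by period 7 — violated.
The Robotics session must be before the Ethics session — holds.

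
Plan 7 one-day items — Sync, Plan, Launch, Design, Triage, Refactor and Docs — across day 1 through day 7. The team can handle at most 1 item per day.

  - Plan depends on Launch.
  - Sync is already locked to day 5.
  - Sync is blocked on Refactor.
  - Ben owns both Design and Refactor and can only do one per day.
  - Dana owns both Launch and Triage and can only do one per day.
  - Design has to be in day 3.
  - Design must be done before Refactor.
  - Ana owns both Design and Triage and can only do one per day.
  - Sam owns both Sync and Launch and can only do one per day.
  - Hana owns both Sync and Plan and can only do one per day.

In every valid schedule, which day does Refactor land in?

day 4

Design is fixed at day 3 and must come before Refactor, so Refactor is at least day 4.
Sync is fixed at day 5 and must come after Refactor, so Refactor is at most day 4.
So Refactor must be day 4.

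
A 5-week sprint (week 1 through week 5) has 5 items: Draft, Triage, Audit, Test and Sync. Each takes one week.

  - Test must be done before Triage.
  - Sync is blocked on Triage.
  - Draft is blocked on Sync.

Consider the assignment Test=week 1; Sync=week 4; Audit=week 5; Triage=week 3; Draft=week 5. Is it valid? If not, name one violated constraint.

Draft is blocked on Sync — holds.
Test must be done before Triage — holds.
Sync is blocked on Triage — holds.

Yes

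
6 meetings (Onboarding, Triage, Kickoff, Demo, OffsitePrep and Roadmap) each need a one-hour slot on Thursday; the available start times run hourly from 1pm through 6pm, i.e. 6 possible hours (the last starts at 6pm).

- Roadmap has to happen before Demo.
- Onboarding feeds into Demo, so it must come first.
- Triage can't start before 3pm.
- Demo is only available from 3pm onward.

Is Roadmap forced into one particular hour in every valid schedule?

No

Roadmap can be 1pm (e.g. Kickoff=1pm; Onboarding=1pm; Triage=3pm; OffsitePrep=1pm; Roadmap=1pm; Demo=3pm) or 2pm (e.g. OffsitePrep=1pm; Demo=3pm; Roadmap=2pm; Kickoff=1pm; Triage=3pm; Onboarding=1pm).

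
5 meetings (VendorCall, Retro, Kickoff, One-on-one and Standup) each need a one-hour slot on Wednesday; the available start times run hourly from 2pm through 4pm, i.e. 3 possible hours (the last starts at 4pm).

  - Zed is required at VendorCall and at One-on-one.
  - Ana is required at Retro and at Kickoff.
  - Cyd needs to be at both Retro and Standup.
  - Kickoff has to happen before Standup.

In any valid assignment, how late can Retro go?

Retro at 4pm is achievable: Kickoff in 2pm; Standup in 3pm; VendorCall in 2pm; One-on-one in 3pm; Retro in 4pm.

4pm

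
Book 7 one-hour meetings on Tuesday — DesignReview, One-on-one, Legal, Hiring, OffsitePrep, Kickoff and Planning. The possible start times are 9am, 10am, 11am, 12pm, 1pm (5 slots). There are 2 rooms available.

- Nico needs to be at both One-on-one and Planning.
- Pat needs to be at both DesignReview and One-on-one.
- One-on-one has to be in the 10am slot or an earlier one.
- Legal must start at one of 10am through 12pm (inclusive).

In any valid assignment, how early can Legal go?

10am

Legal is available from 10am; Legal's own window allows nothing later than 12pm.
Legal at 10am is achievable: Planning=12pm, Kickoff=11am, One-on-one=9am, OffsitePrep=11am, DesignReview=10am, Legal=10am, Hiring=9am.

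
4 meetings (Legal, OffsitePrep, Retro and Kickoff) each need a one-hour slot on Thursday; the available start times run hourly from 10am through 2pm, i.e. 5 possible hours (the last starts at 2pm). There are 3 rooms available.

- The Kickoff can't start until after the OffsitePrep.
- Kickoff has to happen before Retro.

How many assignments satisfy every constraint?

Splitting on Legal: it can be 10am (10), 11am (10), 12pm (10), 1pm (10), 2pm (10). Listing each branch's schedules as (OffsitePrep, Retro, Kickoff):
Legal=10am: (10am,12pm,11am) (10am,1pm,11am) (10am,1pm,12pm) (10am,2pm,11am) (10am,2pm,12pm) (10am,2pm,1pm) (11am,1pm,12pm) (11am,2pm,12pm) (11am,2pm,1pm) (12pm,2pm,1pm) — 10.
Legal=11am: (10am,12pm,11am) (10am,1pm,11am) (10am,1pm,12pm) (10am,2pm,11am) (10am,2pm,12pm) (10am,2pm,1pm) (11am,1pm,12pm) (11am,2pm,12pm) (11am,2pm,1pm) (12pm,2pm,1pm) — 10.
Legal=12pm: (10am,12pm,11am) (10am,1pm,11am) (10am,1pm,12pm) (10am,2pm,11am) (10am,2pm,12pm) (10am,2pm,1pm) (11am,1pm,12pm) (11am,2pm,12pm) (11am,2pm,1pm) (12pm,2pm,1pm) — 10.
Legal=1pm: (10am,12pm,11am) (10am,1pm,11am) (10am,1pm,12pm) (10am,2pm,11am) (10am,2pm,12pm) (10am,2pm,1pm) (11am,1pm,12pm) (11am,2pm,12pm) (11am,2pm,1pm) (12pm,2pm,1pm) — 10.
Legal=2pm: (10am,12pm,11am) (10am,1pm,11am) (10am,1pm,12pm) (10am,2pm,11am) (10am,2pm,12pm) (10am,2pm,1pm) (11am,1pm,12pm) (11am,2pm,12pm) (11am,2pm,1pm) (12pm,2pm,1pm) — 10.
Summing: 10 + 10 + 10 + 10 + 10 = 50.

50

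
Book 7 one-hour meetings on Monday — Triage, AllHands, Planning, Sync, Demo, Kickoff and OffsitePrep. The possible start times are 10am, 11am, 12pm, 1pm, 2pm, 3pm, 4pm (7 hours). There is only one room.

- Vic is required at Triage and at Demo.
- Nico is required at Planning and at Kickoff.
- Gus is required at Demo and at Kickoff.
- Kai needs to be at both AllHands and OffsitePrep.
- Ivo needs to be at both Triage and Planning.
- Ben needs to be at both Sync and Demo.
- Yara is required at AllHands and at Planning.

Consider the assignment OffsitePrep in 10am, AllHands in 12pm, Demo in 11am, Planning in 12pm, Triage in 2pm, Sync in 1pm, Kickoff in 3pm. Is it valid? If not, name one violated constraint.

No — it violates: Yara is required at AllHands and at Planning

Ben needs to be at both Sync and Demo — holds.
Vic is required at Triage and at Demo — holds.
Ivo needs to be at both Triage and Planning — holds.
Nico is required at Planning and at Kickoff — holds.
Yara is required at AllHands and at Planning — violated.
Gus is required at Demo and at Kickoff — holds.
Kai needs to be at both AllHands and OffsitePrep — holds.
There is only one room — violated.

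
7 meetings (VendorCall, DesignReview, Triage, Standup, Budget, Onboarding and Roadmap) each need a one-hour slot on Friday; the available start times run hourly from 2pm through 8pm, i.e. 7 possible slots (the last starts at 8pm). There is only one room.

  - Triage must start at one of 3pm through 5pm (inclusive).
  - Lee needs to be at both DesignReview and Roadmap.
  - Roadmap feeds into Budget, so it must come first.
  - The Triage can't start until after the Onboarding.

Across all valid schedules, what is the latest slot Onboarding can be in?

Downstream work caps Onboarding at 4pm.
Onboarding at 4pm is achievable: VendorCall=6pm, Budget=3pm, Standup=8pm, Triage=5pm, DesignReview=7pm, Onboarding=4pm, Roadmap=2pm.

4pm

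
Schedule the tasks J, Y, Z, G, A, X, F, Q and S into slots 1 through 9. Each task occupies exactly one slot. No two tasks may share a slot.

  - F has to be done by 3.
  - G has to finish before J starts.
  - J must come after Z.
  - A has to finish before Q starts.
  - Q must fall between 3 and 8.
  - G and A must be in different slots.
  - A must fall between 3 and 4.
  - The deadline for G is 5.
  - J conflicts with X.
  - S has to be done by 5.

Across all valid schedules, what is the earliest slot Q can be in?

Q is available from 3; precedence pushes Q to at least 4; Q's own window allows nothing later than 8.
Q at 4 is achievable: Y=8; F=1; A=3; Q=4; G=2; S=5; X=9; Z=6; J=7.

4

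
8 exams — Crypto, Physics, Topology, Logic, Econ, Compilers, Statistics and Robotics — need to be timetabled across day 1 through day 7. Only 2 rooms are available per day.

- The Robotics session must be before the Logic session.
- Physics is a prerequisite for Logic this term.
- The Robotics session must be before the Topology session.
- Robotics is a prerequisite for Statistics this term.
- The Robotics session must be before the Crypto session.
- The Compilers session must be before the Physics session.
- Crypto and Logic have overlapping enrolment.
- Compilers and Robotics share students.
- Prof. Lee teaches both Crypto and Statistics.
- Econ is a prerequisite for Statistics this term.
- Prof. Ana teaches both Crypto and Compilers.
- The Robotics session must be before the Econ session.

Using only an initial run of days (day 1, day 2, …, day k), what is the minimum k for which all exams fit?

5 days

The precedence chain requires at least 3 distinct days.
With at most 2 per day and 8 exams, at least 4 days are needed.
Could 4 days be enough, i.e. nothing placed later than day 4? First, Statistics must come after Robotics (at day 1 or later) → {day 2, day 3, day 4}; Robotics must come before Statistics (at day 4 or earlier) → {day 1, day 2, day 3}; Logic must come after Physics (at day 1 or later) → {day 2, day 3, day 4}; Physics must come before Logic (at day 4 or earlier) → {day 1, day 2, day 3}; Physics must come after Compilers (at day 1 or later) → {day 2, day 3}; Compilers must come before Physics (at day 3 or earlier) → {day 1, day 2}; Econ must come before Statistics (at day 4 or earlier) → {day 1, day 2, day 3}; Econ must come after Robotics (at day 1 or later) → {day 2, day 3}; Robotics must come before Econ (at day 3 or earlier) → {day 1, day 2}; Crypto must come after Robotics (at day 1 or later) → {day 2, day 3, day 4}; Topology must come after Robotics (at day 1 or later) → {day 2, day 3, day 4}; Logic must come after Physics (at day 2 or later) → {day 3, day 4}; Statistics must come after Econ (at day 2 or later) → {day 3, day 4}. Robotics could then only be at {day 1, day 2}; try each:
- suppose Robotics is at day 1; Compilers can't share with Robotics (day 1) → {day 2}; Physics must come after Compilers (at day 2 or later) → {day 3}; Crypto can't share with Compilers (day 2) → {day 3, day 4}; Logic must come after Physics (at day 3 or later) → {day 4}; Crypto can't share with Logic (day 4) → {day 3}; Statistics can't share with Crypto (day 3) → {day 4}; Topology can't use day 3, already full with Crypto and Physics (limit 2) → {day 2, day 4}; Econ can't use day 3, already full with Crypto and Physics (limit 2) → {day 2}; Topology can't use day 4, already full with Logic and Statistics (limit 2) → {day 2}; that puts Topology, Econ and Compilers all in day 2 — more than 2 per day.
- suppose Robotics is at day 2; Econ must come after Robotics (at day 2 or later) → {day 3}; Crypto must come after Robotics (at day 2 or later) → {day 3, day 4}; Topology must come after Robotics (at day 2 or later) → {day 3, day 4}; Statistics must come after Econ (at day 3 or later) → {day 4}; Crypto can't share with Statistics (day 4) → {day 3}; Topology can't use day 3, already full with Crypto and Econ (limit 2) → {day 4}; Logic can't use day 3, already full with Crypto and Econ (limit 2) → {day 4}; that puts Topology, Logic and Statistics all in day 4 — more than 2 per day.
Every option fails, so 4 days is not enough.
5 works (last occupied day: day 5): for example Physics in day 3, Crypto in day 5, Logic in day 4, Topology in day 4, Statistics in day 3, Compilers in day 2, Econ in day 2, Robotics in day 1.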